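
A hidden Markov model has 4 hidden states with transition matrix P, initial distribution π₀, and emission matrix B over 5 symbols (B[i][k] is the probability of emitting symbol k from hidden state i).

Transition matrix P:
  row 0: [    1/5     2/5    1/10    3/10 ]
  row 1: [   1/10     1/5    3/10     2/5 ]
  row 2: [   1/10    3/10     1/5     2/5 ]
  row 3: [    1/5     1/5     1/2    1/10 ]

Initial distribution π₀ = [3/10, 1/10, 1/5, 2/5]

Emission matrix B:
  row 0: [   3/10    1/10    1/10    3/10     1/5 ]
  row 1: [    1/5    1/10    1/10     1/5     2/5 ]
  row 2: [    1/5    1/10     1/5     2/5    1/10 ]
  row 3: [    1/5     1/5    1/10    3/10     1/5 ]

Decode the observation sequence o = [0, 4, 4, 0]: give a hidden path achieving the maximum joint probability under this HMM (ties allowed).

t=0: δ = [9.000e-02, 2.000e-02, 4.000e-02, 8.000e-02]  (obs o_0=0)
t=1: δ = [3.600e-03, 1.440e-02, 4.000e-03, 5.400e-03]  ψ = [0, 0, 3, 0]  (obs o_1=4)
t=2: δ = [2.880e-04, 1.152e-03, 4.320e-04, 1.152e-03]  ψ = [1, 1, 1, 1]  (obs o_2=4)
t=3: δ = [6.912e-05, 4.608e-05, 1.152e-04, 9.216e-05]  ψ = [3, 1, 3, 1]  (obs o_3=0)
backtrack: best end state = 2; path = [0, 1, 3, 2]

path = [0, 1, 3, 2]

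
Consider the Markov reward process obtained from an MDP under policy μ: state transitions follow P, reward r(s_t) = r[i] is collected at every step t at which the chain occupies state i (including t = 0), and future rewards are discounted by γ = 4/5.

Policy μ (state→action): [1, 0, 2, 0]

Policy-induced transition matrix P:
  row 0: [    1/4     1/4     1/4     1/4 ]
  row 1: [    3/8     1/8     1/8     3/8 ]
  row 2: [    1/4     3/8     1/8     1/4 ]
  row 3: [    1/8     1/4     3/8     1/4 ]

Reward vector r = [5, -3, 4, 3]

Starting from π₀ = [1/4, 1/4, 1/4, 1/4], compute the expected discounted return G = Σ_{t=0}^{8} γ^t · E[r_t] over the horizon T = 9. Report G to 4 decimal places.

t=0: π = [0.2500, 0.2500, 0.2500, 0.2500], E[r] = 2.2500, γ^t·E[r] = 2.250000, running G = 2.250000
t=1: π = [0.2500, 0.2500, 0.2188, 0.2813], E[r] = 2.2188, γ^t·E[r] = 1.775000, running G = 4.025000
t=2: π = [0.2461, 0.2461, 0.2266, 0.2813], E[r] = 2.2422, γ^t·E[r] = 1.435000, running G = 5.460000
t=3: π = [0.2456, 0.2476, 0.2261, 0.2808], E[r] = 2.2319, γ^t·E[r] = 1.142750, running G = 6.602750
t=4: π = [0.2458, 0.2473, 0.2259, 0.2809], E[r] = 2.2337, γ^t·E[r] = 0.914925, running G = 7.517675
t=5: π = [0.2458, 0.2473, 0.2260, 0.2809], E[r] = 2.2336, γ^t·E[r] = 0.731915, running G = 8.249590
t=6: π = [0.2458, 0.2473, 0.2260, 0.2809], E[r] = 2.2336, γ^t·E[r] = 0.585517, running G = 8.835107
t=7: π = [0.2458, 0.2473, 0.2260, 0.2809], E[r] = 2.2336, γ^t·E[r] = 0.468418, running G = 9.303525
t=8: π = [0.2458, 0.2473, 0.2260, 0.2809], E[r] = 2.2336, γ^t·E[r] = 0.374734, running G = 9.678259

G = 9.6783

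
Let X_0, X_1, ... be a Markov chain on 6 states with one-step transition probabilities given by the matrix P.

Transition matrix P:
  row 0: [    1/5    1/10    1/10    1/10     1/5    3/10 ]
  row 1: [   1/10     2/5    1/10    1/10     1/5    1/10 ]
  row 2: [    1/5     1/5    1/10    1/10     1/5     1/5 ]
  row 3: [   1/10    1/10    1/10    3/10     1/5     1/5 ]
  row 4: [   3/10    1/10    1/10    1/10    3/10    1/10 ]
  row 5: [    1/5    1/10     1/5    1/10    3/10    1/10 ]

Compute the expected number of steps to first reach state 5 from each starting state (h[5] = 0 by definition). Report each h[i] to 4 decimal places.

First-step conditioning: h[5] = 0; for i ≠ 5, h[i] = 1 + Σ_k P[i][k]·h[k].
  h[0] = 1 + 1/5·h[0] + 1/10·h[1] + 1/10·h[2] + 1/10·h[3] + 1/5·h[4]
  h[1] = 1 + 1/10·h[0] + 2/5·h[1] + 1/10·h[2] + 1/10·h[3] + 1/5·h[4]
  h[2] = 1 + 1/5·h[0] + 1/5·h[1] + 1/10·h[2] + 1/10·h[3] + 1/5·h[4]
  h[3] = 1 + 1/10·h[0] + 1/10·h[1] + 1/10·h[2] + 3/10·h[3] + 1/5·h[4]
  h[4] = 1 + 3/10·h[0] + 1/10·h[1] + 1/10·h[2] + 1/10·h[3] + 3/10·h[4]
Solving the 5×5 linear system over states ≠ 5 gives exactly h = [25200/5081, 32400/5081, 28440/5081, 28350/5081, 30800/5081, 0] (h[5] = 0 is the target).

h = [4.9597, 6.3767, 5.5973, 5.5796, 6.0618, 0.0000]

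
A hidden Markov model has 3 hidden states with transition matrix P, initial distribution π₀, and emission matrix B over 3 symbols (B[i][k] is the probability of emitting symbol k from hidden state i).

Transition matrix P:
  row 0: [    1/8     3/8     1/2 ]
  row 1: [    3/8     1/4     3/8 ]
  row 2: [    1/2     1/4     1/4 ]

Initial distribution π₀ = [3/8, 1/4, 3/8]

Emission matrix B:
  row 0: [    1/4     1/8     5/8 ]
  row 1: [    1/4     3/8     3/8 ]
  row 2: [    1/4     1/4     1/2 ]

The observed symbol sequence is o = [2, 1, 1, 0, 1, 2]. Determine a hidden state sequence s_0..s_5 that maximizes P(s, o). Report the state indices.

path = [0, 1, 2, 0, 2, 0]

t=0: δ = [2.344e-01, 9.375e-02, 1.875e-01]  (obs o_0=2)
t=1: δ = [1.172e-02, 3.296e-02, 2.930e-02]  ψ = [2, 0, 0]  (obs o_1=1)
t=2: δ = [1.831e-03, 3.090e-03, 3.090e-03]  ψ = [2, 1, 1]  (obs o_2=1)
t=3: δ = [3.862e-04, 1.931e-04, 2.897e-04]  ψ = [2, 1, 1]  (obs o_3=0)
t=4: δ = [1.810e-05, 5.431e-05, 4.828e-05]  ψ = [2, 0, 0]  (obs o_4=1)
t=5: δ = [1.509e-05, 5.092e-06, 1.018e-05]  ψ = [2, 1, 1]  (obs o_5=2)
backtrack: best end state = 0; path = [0, 1, 2, 0, 2, 0]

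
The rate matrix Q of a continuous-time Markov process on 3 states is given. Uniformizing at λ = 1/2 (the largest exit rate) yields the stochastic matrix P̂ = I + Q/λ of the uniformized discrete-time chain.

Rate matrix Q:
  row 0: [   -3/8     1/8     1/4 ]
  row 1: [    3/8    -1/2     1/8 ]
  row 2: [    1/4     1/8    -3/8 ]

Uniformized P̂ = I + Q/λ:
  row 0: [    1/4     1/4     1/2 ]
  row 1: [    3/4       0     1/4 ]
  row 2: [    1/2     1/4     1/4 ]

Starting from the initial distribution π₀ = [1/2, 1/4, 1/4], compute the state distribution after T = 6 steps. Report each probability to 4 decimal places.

π = [0.4399, 0.2000, 0.3600]

t=0: π = [0.5000, 0.2500, 0.2500]
t=1: π = [0.4375, 0.1875, 0.3750]
t=2: π = [0.4375, 0.2031, 0.3594]
t=3: π = [0.4414, 0.1992, 0.3594]
t=4: π = [0.4395, 0.2002, 0.3604]
t=5: π = [0.4402, 0.2000, 0.3599]
t=6: π = [0.4399, 0.2000, 0.3600]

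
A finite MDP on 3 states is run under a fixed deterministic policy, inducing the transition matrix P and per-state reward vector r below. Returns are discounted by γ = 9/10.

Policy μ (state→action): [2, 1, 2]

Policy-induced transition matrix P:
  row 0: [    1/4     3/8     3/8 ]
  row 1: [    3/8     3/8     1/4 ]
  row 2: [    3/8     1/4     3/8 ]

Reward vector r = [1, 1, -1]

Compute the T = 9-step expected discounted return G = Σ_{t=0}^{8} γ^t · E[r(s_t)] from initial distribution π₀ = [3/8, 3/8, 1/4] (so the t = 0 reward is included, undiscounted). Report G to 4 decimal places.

G = 2.2202

t=0: π = [0.3750, 0.3750, 0.2500], E[r] = 0.5000, γ^t·E[r] = 0.500000, running G = 0.500000
t=1: π = [0.3281, 0.3438, 0.3281], E[r] = 0.3438, γ^t·E[r] = 0.309375, running G = 0.809375
t=2: π = [0.3340, 0.3340, 0.3320], E[r] = 0.3359, γ^t·E[r] = 0.272109, running G = 1.081484
t=3: π = [0.3333, 0.3335, 0.3333], E[r] = 0.3335, γ^t·E[r] = 0.243119, running G = 1.324603
t=4: π = [0.3333, 0.3333, 0.3333], E[r] = 0.3334, γ^t·E[r] = 0.218727, running G = 1.543330
t=5: π = [0.3333, 0.3333, 0.3333], E[r] = 0.3333, γ^t·E[r] = 0.196832, running G = 1.740161
t=6: π = [0.3333, 0.3333, 0.3333], E[r] = 0.3333, γ^t·E[r] = 0.177147, running G = 1.917309
t=7: π = [0.3333, 0.3333, 0.3333], E[r] = 0.3333, γ^t·E[r] = 0.159432, running G = 2.076741
t=8: π = [0.3333, 0.3333, 0.3333], E[r] = 0.3333, γ^t·E[r] = 0.143489, running G = 2.220230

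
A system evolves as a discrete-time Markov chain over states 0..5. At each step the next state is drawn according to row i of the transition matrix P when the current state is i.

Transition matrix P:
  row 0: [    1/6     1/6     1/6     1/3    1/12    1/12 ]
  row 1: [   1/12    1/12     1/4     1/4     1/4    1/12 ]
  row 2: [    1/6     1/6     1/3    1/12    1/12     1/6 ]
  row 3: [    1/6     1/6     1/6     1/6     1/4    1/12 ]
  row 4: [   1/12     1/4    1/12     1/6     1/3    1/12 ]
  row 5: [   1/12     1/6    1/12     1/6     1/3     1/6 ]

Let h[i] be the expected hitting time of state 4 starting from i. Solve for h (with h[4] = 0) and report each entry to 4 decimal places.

h = [5.8063, 4.9849, 5.9109, 4.9768, 0.0000, 4.3641]

First-step conditioning: h[4] = 0; for i ≠ 4, h[i] = 1 + Σ_k P[i][k]·h[k].
  h[0] = 1 + 1/6·h[0] + 1/6·h[1] + 1/6·h[2] + 1/3·h[3] + 1/12·h[5]
  h[1] = 1 + 1/12·h[0] + 1/12·h[1] + 1/4·h[2] + 1/4·h[3] + 1/12·h[5]
  h[2] = 1 + 1/6·h[0] + 1/6·h[1] + 1/3·h[2] + 1/12·h[3] + 1/6·h[5]
  h[3] = 1 + 1/6·h[0] + 1/6·h[1] + 1/6·h[2] + 1/6·h[3] + 1/12·h[5]
  h[5] = 1 + 1/12·h[0] + 1/6·h[1] + 1/12·h[2] + 1/6·h[3] + 1/6·h[5]
Solving the 5×5 linear system over states ≠ 4 gives exactly h = [30303/5219, 26016/5219, 30849/5219, 25974/5219, 0, 22776/5219] (h[4] = 0 is the target).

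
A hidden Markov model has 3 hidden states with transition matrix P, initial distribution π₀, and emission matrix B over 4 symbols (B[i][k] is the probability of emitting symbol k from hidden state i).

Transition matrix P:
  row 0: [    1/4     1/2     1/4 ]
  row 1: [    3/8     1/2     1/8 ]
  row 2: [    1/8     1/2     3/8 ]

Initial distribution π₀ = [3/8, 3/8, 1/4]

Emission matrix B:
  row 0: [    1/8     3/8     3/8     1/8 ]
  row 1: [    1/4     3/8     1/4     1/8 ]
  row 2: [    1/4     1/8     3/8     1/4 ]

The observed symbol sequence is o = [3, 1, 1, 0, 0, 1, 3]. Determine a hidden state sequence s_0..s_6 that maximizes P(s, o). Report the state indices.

path = [2, 1, 1, 1, 1, 1, 1]

t=0: δ = [4.688e-02, 4.688e-02, 6.250e-02]  (obs o_0=3)
t=1: δ = [6.592e-03, 1.172e-02, 2.930e-03]  ψ = [1, 2, 2]  (obs o_1=1)
t=2: δ = [1.648e-03, 2.197e-03, 2.060e-04]  ψ = [1, 1, 0]  (obs o_2=1)
t=3: δ = [1.030e-04, 2.747e-04, 1.030e-04]  ψ = [1, 1, 0]  (obs o_3=0)
t=4: δ = [1.287e-05, 3.433e-05, 9.656e-06]  ψ = [1, 1, 2]  (obs o_4=0)
t=5: δ = [4.828e-06, 6.437e-06, 5.364e-07]  ψ = [1, 1, 1]  (obs o_5=1)
t=6: δ = [3.017e-07, 4.023e-07, 3.017e-07]  ψ = [1, 1, 0]  (obs o_6=3)
backtrack: best end state = 1; path = [2, 1, 1, 1, 1, 1, 1]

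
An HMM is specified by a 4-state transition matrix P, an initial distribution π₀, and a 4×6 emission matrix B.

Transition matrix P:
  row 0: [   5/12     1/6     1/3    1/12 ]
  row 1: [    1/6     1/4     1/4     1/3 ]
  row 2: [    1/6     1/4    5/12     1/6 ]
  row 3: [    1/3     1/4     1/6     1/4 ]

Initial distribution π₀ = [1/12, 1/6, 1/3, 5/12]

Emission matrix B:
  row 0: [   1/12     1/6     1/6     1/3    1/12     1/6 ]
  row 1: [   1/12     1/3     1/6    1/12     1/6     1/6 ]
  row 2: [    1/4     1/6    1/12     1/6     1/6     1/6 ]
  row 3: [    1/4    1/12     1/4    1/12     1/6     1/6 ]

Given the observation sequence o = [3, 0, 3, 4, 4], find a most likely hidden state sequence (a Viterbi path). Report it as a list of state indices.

t=0: δ = [2.778e-02, 1.389e-02, 5.556e-02, 3.472e-02]  (obs o_0=3)
t=1: δ = [9.645e-04, 1.157e-03, 5.787e-03, 2.315e-03]  ψ = [0, 2, 2, 2]  (obs o_1=0)
t=2: δ = [3.215e-04, 1.206e-04, 4.019e-04, 8.038e-05]  ψ = [2, 2, 2, 2]  (obs o_2=3)
t=3: δ = [1.116e-05, 1.674e-05, 2.791e-05, 1.116e-05]  ψ = [0, 2, 2, 2]  (obs o_3=4)
t=4: δ = [3.876e-07, 1.163e-06, 1.938e-06, 9.303e-07]  ψ = [0, 2, 2, 1]  (obs o_4=4)
backtrack: best end state = 2; path = [2, 2, 2, 2, 2]

path = [2, 2, 2, 2, 2]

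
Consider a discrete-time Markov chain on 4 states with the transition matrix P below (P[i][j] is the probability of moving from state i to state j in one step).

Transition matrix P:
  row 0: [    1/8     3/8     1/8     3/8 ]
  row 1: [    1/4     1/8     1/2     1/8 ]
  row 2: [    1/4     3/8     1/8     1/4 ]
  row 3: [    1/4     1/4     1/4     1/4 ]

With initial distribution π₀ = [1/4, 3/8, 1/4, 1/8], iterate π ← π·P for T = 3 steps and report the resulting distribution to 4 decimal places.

π = [0.2222, 0.2747, 0.2603, 0.2429]

t=0: π = [0.2500, 0.3750, 0.2500, 0.1250]
t=1: π = [0.2188, 0.2656, 0.2813, 0.2344]
t=2: π = [0.2227, 0.2793, 0.2539, 0.2441]
t=3: π = [0.2222, 0.2747, 0.2603, 0.2429]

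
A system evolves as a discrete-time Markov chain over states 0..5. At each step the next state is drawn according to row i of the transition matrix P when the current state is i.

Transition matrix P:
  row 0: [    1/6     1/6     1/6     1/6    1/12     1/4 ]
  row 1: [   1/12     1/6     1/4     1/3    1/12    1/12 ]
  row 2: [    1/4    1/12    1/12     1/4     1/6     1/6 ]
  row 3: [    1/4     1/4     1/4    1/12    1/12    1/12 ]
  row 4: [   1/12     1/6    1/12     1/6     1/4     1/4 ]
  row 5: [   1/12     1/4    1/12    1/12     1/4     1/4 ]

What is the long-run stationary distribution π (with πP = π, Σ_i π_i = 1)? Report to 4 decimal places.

Balance equations π_j = Σ_i π_i·P[i][j]:
  π_0 = 1/6·π_0 + 1/12·π_1 + 1/4·π_2 + 1/4·π_3 + 1/12·π_4 + 1/12·π_5
  π_1 = 1/6·π_0 + 1/6·π_1 + 1/12·π_2 + 1/4·π_3 + 1/6·π_4 + 1/4·π_5
  π_2 = 1/6·π_0 + 1/4·π_1 + 1/12·π_2 + 1/4·π_3 + 1/12·π_4 + 1/12·π_5
  π_3 = 1/6·π_0 + 1/3·π_1 + 1/4·π_2 + 1/12·π_3 + 1/6·π_4 + 1/12·π_5
  π_4 = 1/12·π_0 + 1/12·π_1 + 1/6·π_2 + 1/12·π_3 + 1/4·π_4 + 1/4·π_5
  normalize: π_0 + π_1 + π_2 + π_3 + π_4 + π_5 = 1
Solving the linear system gives exactly π = [4587/30134, 425/2318, 4721/30134, 837/4636, 2274/15067, 10625/60268].

π = [0.1522, 0.1833, 0.1567, 0.1805, 0.1509, 0.1763]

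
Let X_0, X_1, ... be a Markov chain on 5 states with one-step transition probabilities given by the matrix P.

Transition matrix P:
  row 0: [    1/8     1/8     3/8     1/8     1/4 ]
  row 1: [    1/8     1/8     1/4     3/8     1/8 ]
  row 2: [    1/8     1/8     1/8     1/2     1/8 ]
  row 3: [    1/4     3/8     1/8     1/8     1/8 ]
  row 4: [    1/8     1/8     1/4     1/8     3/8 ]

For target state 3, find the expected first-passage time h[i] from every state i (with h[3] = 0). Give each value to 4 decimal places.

First-step conditioning: h[3] = 0; for i ≠ 3, h[i] = 1 + Σ_k P[i][k]·h[k].
  h[0] = 1 + 1/8·h[0] + 1/8·h[1] + 3/8·h[2] + 1/4·h[4]
  h[1] = 1 + 1/8·h[0] + 1/8·h[1] + 1/4·h[2] + 1/8·h[4]
  h[2] = 1 + 1/8·h[0] + 1/8·h[1] + 1/8·h[2] + 1/8·h[4]
  h[4] = 1 + 1/8·h[0] + 1/8·h[1] + 1/4·h[2] + 3/8·h[4]
Solving the 4×4 linear system over states ≠ 3 gives exactly h = [184/47, 144/47, 128/47, 0, 192/47] (h[3] = 0 is the target).

h = [3.9149, 3.0638, 2.7234, 0.0000, 4.0851]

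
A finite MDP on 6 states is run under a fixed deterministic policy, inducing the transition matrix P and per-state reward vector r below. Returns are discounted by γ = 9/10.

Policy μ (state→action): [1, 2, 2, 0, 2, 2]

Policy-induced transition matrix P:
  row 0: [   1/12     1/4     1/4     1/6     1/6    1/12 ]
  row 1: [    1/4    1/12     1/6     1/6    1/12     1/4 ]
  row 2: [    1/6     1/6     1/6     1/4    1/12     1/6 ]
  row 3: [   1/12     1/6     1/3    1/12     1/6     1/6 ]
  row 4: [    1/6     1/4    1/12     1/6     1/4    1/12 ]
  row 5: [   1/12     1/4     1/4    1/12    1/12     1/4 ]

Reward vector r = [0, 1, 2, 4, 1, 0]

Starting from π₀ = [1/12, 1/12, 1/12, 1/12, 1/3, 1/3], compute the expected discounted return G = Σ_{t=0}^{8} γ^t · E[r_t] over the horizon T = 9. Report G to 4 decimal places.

t=0: π = [0.0833, 0.0833, 0.0833, 0.0833, 0.3333, 0.3333], E[r] = 0.9167, γ^t·E[r] = 0.916667, running G = 0.916667
t=1: π = [0.1319, 0.2222, 0.1875, 0.1389, 0.1528, 0.1667], E[r] = 1.3056, γ^t·E[r] = 1.175000, running G = 2.091667
t=2: π = [0.1487, 0.1858, 0.2020, 0.1568, 0.1314, 0.1753], E[r] = 1.3484, γ^t·E[r] = 1.092188, running G = 3.183854
t=3: π = [0.1421, 0.1891, 0.2089, 0.1558, 0.1307, 0.1734], E[r] = 1.3608, γ^t·E[r] = 0.992039, running G = 4.175893
t=4: π = [0.1432, 0.1881, 0.2080, 0.1566, 0.1299, 0.1741], E[r] = 1.3606, γ^t·E[r] = 0.892717, running G = 5.068610
t=5: π = [0.1428, 0.1883, 0.2084, 0.1564, 0.1300, 0.1741], E[r] = 1.3608, γ^t·E[r] = 0.803514, running G = 5.872124
t=6: π = [0.1429, 0.1882, 0.2083, 0.1565, 0.1299, 0.1741], E[r] = 1.3607, γ^t·E[r] = 0.723157, running G = 6.595281
t=7: π = [0.1429, 0.1882, 0.2083, 0.1565, 0.1299, 0.1741], E[r] = 1.3607, γ^t·E[r] = 0.650842, running G = 7.246123
t=8: π = [0.1429, 0.1882, 0.2083, 0.1565, 0.1299, 0.1741], E[r] = 1.3607, γ^t·E[r] = 0.585758, running G = 7.831881

G = 7.8319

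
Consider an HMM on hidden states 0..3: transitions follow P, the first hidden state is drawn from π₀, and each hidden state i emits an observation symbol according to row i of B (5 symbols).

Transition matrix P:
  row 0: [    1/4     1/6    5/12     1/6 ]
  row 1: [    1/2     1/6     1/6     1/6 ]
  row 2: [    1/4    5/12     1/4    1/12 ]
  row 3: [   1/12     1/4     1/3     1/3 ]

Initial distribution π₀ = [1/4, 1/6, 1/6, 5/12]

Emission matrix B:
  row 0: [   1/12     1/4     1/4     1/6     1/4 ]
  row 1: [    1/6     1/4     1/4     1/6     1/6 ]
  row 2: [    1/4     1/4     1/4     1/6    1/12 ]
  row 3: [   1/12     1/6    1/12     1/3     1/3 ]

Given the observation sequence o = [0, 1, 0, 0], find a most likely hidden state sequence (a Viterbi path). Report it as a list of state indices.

path = [1, 0, 2, 1]

t=0: δ = [2.083e-02, 2.778e-02, 4.167e-02, 3.472e-02]  (obs o_0=0)
t=1: δ = [3.472e-03, 4.340e-03, 2.894e-03, 1.929e-03]  ψ = [1, 2, 3, 3]  (obs o_1=1)
t=2: δ = [1.808e-04, 2.009e-04, 3.617e-04, 6.028e-05]  ψ = [1, 2, 0, 1]  (obs o_2=0)
t=3: δ = [8.372e-06, 2.512e-05, 2.261e-05, 2.791e-06]  ψ = [1, 2, 2, 1]  (obs o_3=0)
backtrack: best end state = 1; path = [1, 0, 2, 1]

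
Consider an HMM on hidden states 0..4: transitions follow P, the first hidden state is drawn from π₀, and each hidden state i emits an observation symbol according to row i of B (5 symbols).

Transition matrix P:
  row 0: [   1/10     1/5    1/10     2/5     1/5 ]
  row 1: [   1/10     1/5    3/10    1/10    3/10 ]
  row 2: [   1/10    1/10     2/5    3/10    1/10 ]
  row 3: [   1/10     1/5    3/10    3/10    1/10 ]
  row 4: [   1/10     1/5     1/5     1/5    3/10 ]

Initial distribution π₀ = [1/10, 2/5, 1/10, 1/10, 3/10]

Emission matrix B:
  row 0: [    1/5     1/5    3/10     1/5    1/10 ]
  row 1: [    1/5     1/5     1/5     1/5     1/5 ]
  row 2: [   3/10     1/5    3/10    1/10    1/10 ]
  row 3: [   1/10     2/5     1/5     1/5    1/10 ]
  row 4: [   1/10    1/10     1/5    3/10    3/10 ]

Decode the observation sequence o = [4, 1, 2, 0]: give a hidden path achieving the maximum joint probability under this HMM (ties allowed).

path = [4, 3, 2, 2]

t=0: δ = [1.000e-02, 8.000e-02, 1.000e-02, 1.000e-02, 9.000e-02]  (obs o_0=4)
t=1: δ = [1.800e-03, 3.600e-03, 4.800e-03, 7.200e-03, 2.700e-03]  ψ = [4, 4, 1, 4, 4]  (obs o_1=1)
t=2: δ = [2.160e-04, 2.880e-04, 6.480e-04, 4.320e-04, 2.160e-04]  ψ = [3, 3, 3, 3, 1]  (obs o_2=2)
t=3: δ = [1.296e-05, 1.728e-05, 7.776e-05, 1.944e-05, 8.640e-06]  ψ = [2, 3, 2, 2, 1]  (obs o_3=0)
backtrack: best end state = 2; path = [4, 3, 2, 2]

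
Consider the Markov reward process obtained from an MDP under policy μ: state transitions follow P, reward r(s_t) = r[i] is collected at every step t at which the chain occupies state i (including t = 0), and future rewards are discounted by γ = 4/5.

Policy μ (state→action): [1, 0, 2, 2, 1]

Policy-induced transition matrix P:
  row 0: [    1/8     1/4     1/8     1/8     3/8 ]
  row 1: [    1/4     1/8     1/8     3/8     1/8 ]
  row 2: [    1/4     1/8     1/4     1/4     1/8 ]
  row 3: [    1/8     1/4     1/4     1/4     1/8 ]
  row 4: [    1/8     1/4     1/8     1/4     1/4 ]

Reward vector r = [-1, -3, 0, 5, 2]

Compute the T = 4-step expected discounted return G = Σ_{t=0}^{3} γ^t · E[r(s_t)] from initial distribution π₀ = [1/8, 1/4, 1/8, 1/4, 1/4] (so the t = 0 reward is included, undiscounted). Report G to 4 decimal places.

t=0: π = [0.1250, 0.2500, 0.1250, 0.2500, 0.2500], E[r] = 0.8750, γ^t·E[r] = 0.875000, running G = 0.875000
t=1: π = [0.1719, 0.2031, 0.1719, 0.2656, 0.1875], E[r] = 0.9219, γ^t·E[r] = 0.737500, running G = 1.612500
t=2: π = [0.1719, 0.2031, 0.1797, 0.2539, 0.1914], E[r] = 0.8711, γ^t·E[r] = 0.557500, running G = 2.170000
t=3: π = [0.1729, 0.2021, 0.1792, 0.2539, 0.1919], E[r] = 0.8740, γ^t·E[r] = 0.447500, running G = 2.617500

G = 2.6175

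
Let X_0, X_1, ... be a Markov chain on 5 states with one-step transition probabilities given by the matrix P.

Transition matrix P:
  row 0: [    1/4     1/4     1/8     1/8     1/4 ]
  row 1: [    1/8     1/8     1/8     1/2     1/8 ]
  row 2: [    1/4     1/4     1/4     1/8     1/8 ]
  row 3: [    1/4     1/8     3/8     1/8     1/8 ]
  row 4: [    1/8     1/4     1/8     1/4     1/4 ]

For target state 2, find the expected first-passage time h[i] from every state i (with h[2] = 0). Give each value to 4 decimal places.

First-step conditioning: h[2] = 0; for i ≠ 2, h[i] = 1 + Σ_k P[i][k]·h[k].
  h[0] = 1 + 1/4·h[0] + 1/4·h[1] + 1/8·h[3] + 1/4·h[4]
  h[1] = 1 + 1/8·h[0] + 1/8·h[1] + 1/2·h[3] + 1/8·h[4]
  h[3] = 1 + 1/4·h[0] + 1/8·h[1] + 1/8·h[3] + 1/8·h[4]
  h[4] = 1 + 1/8·h[0] + 1/4·h[1] + 1/4·h[3] + 1/4·h[4]
Solving the 4×4 linear system over states ≠ 2 gives exactly h = [304/55, 281/55, 0, 232/55, 59/11] (h[2] = 0 is the target).

h = [5.5273, 5.1091, 0.0000, 4.2182, 5.3636]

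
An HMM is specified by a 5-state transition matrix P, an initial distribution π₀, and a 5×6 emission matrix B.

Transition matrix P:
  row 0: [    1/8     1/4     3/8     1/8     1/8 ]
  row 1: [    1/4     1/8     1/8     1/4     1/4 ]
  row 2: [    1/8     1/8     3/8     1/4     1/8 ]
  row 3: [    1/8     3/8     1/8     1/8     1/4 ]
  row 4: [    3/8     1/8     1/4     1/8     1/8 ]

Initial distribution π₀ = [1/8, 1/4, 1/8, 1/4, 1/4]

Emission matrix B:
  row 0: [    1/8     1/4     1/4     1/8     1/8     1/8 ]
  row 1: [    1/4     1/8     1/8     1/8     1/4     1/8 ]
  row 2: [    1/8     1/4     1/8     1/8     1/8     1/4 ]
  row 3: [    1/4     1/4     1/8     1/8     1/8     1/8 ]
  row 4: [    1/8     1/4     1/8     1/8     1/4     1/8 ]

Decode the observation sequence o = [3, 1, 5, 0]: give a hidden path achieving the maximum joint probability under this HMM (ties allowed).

path = [4, 0, 2, 3]

t=0: δ = [1.562e-02, 3.125e-02, 1.562e-02, 3.125e-02, 3.125e-02]  (obs o_0=3)
t=1: δ = [2.930e-03, 1.465e-03, 1.953e-03, 1.953e-03, 1.953e-03]  ψ = [4, 3, 4, 1, 1]  (obs o_1=1)
t=2: δ = [9.155e-05, 9.155e-05, 2.747e-04, 6.104e-05, 6.104e-05]  ψ = [4, 0, 0, 2, 3]  (obs o_2=5)
t=3: δ = [4.292e-06, 8.583e-06, 1.287e-05, 1.717e-05, 4.292e-06]  ψ = [2, 2, 2, 2, 2]  (obs o_3=0)
backtrack: best end state = 3; path = [4, 0, 2, 3]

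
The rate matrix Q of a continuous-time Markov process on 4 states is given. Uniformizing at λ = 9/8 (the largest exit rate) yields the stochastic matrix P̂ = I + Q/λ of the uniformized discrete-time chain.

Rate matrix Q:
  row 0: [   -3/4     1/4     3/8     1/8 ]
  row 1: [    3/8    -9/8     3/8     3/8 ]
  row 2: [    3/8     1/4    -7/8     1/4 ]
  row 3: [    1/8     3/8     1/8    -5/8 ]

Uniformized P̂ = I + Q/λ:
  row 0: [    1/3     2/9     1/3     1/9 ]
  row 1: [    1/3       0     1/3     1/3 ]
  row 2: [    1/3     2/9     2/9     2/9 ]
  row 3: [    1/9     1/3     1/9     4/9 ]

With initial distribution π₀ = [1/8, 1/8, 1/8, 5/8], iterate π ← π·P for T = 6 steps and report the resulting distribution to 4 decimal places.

t=0: π = [0.1250, 0.1250, 0.1250, 0.6250]
t=1: π = [0.1944, 0.2639, 0.1806, 0.3611]
t=2: π = [0.2531, 0.2037, 0.2330, 0.3102]
t=3: π = [0.2644, 0.2114, 0.2385, 0.2857]
t=4: π = [0.2699, 0.2070, 0.2434, 0.2798]
t=5: π = [0.2712, 0.2073, 0.2441, 0.2774]
t=6: π = [0.2717, 0.2070, 0.2446, 0.2768]

π = [0.2717, 0.2070, 0.2446, 0.2768]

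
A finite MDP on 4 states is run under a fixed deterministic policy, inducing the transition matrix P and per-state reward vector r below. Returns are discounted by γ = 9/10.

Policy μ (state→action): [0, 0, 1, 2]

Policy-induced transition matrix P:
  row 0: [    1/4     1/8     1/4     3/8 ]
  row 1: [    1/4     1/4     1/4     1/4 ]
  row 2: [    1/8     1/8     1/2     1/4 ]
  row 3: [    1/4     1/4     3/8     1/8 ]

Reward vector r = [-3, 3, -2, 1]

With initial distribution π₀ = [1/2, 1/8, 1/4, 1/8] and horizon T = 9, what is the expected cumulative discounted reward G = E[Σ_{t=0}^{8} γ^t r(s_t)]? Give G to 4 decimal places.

t=0: π = [0.5000, 0.1250, 0.2500, 0.1250], E[r] = -1.5000, γ^t·E[r] = -1.500000, running G = -1.500000
t=1: π = [0.2188, 0.1563, 0.3281, 0.2969], E[r] = -0.5469, γ^t·E[r] = -0.492188, running G = -1.992188
t=2: π = [0.2090, 0.1816, 0.3691, 0.2402], E[r] = -0.5801, γ^t·E[r] = -0.469863, running G = -2.462051
t=3: π = [0.2039, 0.1777, 0.3723, 0.2461], E[r] = -0.5769, γ^t·E[r] = -0.420563, running G = -2.882614
t=4: π = [0.2035, 0.1780, 0.3738, 0.2447], E[r] = -0.5794, γ^t·E[r] = -0.380149, running G = -3.262763
t=5: π = [0.2033, 0.1778, 0.3741, 0.2448], E[r] = -0.5796, γ^t·E[r] = -0.342222, running G = -3.604985
t=6: π = [0.2032, 0.1778, 0.3741, 0.2448], E[r] = -0.5797, γ^t·E[r] = -0.308054, running G = -3.913039
t=7: π = [0.2032, 0.1778, 0.3741, 0.2448], E[r] = -0.5797, γ^t·E[r] = -0.277255, running G = -4.190294
t=8: π = [0.2032, 0.1778, 0.3741, 0.2448], E[r] = -0.5797, γ^t·E[r] = -0.249531, running G = -4.439825

G = -4.4398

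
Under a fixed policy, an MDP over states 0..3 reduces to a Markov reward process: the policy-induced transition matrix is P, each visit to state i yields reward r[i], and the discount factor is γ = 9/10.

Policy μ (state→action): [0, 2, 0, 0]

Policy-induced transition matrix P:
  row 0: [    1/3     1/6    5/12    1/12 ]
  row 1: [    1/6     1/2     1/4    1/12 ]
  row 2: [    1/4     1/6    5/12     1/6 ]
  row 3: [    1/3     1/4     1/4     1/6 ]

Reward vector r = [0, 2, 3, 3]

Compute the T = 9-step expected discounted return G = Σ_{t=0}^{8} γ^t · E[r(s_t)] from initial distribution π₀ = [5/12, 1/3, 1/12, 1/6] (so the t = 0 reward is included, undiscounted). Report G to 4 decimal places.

G = 11.3877

t=0: π = [0.4167, 0.3333, 0.0833, 0.1667], E[r] = 1.4167, γ^t·E[r] = 1.416667, running G = 1.416667
t=1: π = [0.2708, 0.2917, 0.3333, 0.1042], E[r] = 1.8958, γ^t·E[r] = 1.706250, running G = 3.122917
t=2: π = [0.2569, 0.2726, 0.3507, 0.1198], E[r] = 1.9566, γ^t·E[r] = 1.584844, running G = 4.707760
t=3: π = [0.2587, 0.2675, 0.3513, 0.1225], E[r] = 1.9565, γ^t·E[r] = 1.426254, running G = 6.134014
t=4: π = [0.2595, 0.2660, 0.3517, 0.1228], E[r] = 1.9555, γ^t·E[r] = 1.283019, running G = 7.417034
t=5: π = [0.2597, 0.2656, 0.3519, 0.1229], E[r] = 1.9554, γ^t·E[r] = 1.154617, running G = 8.571651
t=6: π = [0.2597, 0.2654, 0.3519, 0.1229], E[r] = 1.9553, γ^t·E[r] = 1.039138, running G = 9.610789
t=7: π = [0.2598, 0.2654, 0.3519, 0.1229], E[r] = 1.9553, γ^t·E[r] = 0.935220, running G = 10.546009
t=8: π = [0.2598, 0.2654, 0.3520, 0.1229], E[r] = 1.9553, γ^t·E[r] = 0.841696, running G = 11.387705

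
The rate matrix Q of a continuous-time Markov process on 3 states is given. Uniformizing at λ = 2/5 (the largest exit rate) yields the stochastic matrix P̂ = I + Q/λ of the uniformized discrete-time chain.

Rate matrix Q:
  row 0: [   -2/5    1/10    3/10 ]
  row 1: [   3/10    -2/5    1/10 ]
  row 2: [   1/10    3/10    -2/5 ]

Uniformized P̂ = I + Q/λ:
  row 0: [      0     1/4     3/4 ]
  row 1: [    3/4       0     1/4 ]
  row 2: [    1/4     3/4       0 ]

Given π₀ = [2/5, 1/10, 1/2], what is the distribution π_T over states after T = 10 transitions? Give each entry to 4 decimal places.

t=0: π = [0.4000, 0.1000, 0.5000]
t=1: π = [0.2000, 0.4750, 0.3250]
t=2: π = [0.4375, 0.2938, 0.2688]
t=3: π = [0.2875, 0.3109, 0.4016]
t=4: π = [0.3336, 0.3730, 0.2934]
t=5: π = [0.3531, 0.3034, 0.3435]
t=6: π = [0.3134, 0.3459, 0.3407]
t=7: π = [0.3446, 0.3339, 0.3215]
t=8: π = [0.3308, 0.3273, 0.3419]
t=9: π = [0.3310, 0.3391, 0.3299]
t=10: π = [0.3368, 0.3302, 0.3330]

π = [0.3368, 0.3302, 0.3330]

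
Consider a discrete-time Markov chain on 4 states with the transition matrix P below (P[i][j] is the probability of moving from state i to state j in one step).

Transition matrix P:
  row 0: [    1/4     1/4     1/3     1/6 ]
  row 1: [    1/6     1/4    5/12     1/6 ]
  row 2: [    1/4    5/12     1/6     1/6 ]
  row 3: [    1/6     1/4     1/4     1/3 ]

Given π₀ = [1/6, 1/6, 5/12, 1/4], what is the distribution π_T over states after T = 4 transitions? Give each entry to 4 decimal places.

π = [0.2083, 0.2985, 0.2931, 0.2000]

t=0: π = [0.1667, 0.1667, 0.4167, 0.2500]
t=1: π = [0.2153, 0.3194, 0.2569, 0.2083]
t=2: π = [0.2060, 0.2928, 0.2998, 0.2014]
t=3: π = [0.2088, 0.3000, 0.2910, 0.2002]
t=4: π = [0.2083, 0.2985, 0.2931, 0.2000]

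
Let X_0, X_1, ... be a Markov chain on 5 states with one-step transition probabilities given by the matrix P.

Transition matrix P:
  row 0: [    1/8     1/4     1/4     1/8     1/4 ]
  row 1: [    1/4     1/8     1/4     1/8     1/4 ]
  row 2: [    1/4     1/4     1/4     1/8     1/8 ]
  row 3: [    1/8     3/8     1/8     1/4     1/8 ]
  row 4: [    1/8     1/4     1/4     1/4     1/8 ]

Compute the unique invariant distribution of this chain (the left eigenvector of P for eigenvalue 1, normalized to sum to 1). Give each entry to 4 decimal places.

Balance equations π_j = Σ_i π_i·P[i][j]:
  π_0 = 1/8·π_0 + 1/4·π_1 + 1/4·π_2 + 1/8·π_3 + 1/8·π_4
  π_1 = 1/4·π_0 + 1/8·π_1 + 1/4·π_2 + 3/8·π_3 + 1/4·π_4
  π_2 = 1/4·π_0 + 1/4·π_1 + 1/4·π_2 + 1/8·π_3 + 1/4·π_4
  π_3 = 1/8·π_0 + 1/8·π_1 + 1/8·π_2 + 1/4·π_3 + 1/4·π_4
  normalize: π_0 + π_1 + π_2 + π_3 + π_4 = 1
Solving the linear system gives exactly π = [845/4599, 1108/4599, 117/511, 86/511, 13/73].

π = [0.1837, 0.2409, 0.2290, 0.1683, 0.1781]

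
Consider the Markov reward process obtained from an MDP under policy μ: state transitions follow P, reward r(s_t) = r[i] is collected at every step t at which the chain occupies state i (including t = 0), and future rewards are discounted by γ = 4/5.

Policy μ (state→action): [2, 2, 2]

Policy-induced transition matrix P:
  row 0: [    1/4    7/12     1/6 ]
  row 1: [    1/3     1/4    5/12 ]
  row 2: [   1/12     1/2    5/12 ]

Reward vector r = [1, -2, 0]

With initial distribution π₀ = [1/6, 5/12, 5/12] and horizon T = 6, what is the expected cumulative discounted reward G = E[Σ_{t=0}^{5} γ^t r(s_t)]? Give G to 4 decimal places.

G = -2.2963

t=0: π = [0.1667, 0.4167, 0.4167], E[r] = -0.6667, γ^t·E[r] = -0.666667, running G = -0.666667
t=1: π = [0.2153, 0.4097, 0.3750], E[r] = -0.6042, γ^t·E[r] = -0.483333, running G = -1.150000
t=2: π = [0.2216, 0.4155, 0.3628], E[r] = -0.6094, γ^t·E[r] = -0.390000, running G = -1.540000
t=3: π = [0.2242, 0.4146, 0.3613], E[r] = -0.6050, γ^t·E[r] = -0.309778, running G = -1.849778
t=4: π = [0.2243, 0.4150, 0.3606], E[r] = -0.6057, γ^t·E[r] = -0.248104, running G = -2.097881
t=5: π = [0.2245, 0.4149, 0.3606], E[r] = -0.6054, γ^t·E[r] = -0.198375, running G = -2.296257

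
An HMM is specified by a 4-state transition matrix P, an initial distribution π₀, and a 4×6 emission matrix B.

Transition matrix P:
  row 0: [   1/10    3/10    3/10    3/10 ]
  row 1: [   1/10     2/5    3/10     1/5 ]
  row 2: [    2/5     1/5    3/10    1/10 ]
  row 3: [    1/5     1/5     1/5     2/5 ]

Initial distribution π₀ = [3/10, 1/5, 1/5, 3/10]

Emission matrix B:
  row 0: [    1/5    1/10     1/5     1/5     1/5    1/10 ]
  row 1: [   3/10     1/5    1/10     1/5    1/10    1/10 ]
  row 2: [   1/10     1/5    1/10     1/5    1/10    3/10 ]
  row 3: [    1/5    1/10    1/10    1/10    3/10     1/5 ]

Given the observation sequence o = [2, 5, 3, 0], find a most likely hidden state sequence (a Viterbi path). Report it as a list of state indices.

t=0: δ = [6.000e-02, 2.000e-02, 2.000e-02, 3.000e-02]  (obs o_0=2)
t=1: δ = [8.000e-04, 1.800e-03, 5.400e-03, 3.600e-03]  ψ = [2, 0, 0, 0]  (obs o_1=5)
t=2: δ = [4.320e-04, 2.160e-04, 3.240e-04, 1.440e-04]  ψ = [2, 2, 2, 3]  (obs o_2=3)
t=3: δ = [2.592e-05, 3.888e-05, 1.296e-05, 2.592e-05]  ψ = [2, 0, 0, 0]  (obs o_3=0)
backtrack: best end state = 1; path = [0, 2, 0, 1]

path = [0, 2, 0, 1]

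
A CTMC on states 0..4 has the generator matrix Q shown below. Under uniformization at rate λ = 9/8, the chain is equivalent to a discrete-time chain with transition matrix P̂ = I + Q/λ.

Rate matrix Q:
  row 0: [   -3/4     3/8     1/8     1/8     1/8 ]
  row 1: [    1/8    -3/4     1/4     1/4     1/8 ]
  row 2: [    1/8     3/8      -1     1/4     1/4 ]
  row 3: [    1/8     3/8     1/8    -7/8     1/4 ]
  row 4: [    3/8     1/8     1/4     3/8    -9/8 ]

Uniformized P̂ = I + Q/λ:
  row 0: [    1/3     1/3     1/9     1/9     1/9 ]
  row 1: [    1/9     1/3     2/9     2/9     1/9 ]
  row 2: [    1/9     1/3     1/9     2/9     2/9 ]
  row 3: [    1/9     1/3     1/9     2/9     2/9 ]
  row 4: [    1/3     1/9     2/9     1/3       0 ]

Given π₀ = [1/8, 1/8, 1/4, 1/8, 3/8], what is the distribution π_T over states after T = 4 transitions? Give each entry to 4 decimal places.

π = [0.1821, 0.3033, 0.1596, 0.2167, 0.1382]

t=0: π = [0.1250, 0.1250, 0.2500, 0.1250, 0.3750]
t=1: π = [0.2222, 0.2500, 0.1667, 0.2500, 0.1111]
t=2: π = [0.1852, 0.3086, 0.1512, 0.2099, 0.1451]
t=3: π = [0.1845, 0.3011, 0.1615, 0.2178, 0.1351]
t=4: π = [0.1821, 0.3033, 0.1596, 0.2167, 0.1382]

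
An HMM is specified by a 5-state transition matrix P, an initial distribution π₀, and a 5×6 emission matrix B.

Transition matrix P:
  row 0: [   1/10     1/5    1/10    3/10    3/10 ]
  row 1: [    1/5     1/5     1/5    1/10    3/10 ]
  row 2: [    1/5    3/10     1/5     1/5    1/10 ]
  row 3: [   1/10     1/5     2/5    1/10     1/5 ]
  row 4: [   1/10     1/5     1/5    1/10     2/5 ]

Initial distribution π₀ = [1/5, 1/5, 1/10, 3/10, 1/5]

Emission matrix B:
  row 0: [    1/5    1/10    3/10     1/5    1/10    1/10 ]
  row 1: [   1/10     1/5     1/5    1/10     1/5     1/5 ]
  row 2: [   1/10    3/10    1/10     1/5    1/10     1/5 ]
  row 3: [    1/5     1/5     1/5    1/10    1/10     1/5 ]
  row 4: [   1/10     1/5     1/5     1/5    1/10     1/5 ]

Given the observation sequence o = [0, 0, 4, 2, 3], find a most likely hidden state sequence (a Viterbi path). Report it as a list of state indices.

t=0: δ = [4.000e-02, 2.000e-02, 1.000e-02, 6.000e-02, 2.000e-02]  (obs o_0=0)
t=1: δ = [1.200e-03, 1.200e-03, 2.400e-03, 2.400e-03, 1.200e-03]  ψ = [3, 3, 3, 0, 0]  (obs o_1=0)
t=2: δ = [4.800e-05, 1.440e-04, 9.600e-05, 4.800e-05, 4.800e-05]  ψ = [2, 2, 3, 2, 3]  (obs o_2=4)
t=3: δ = [8.640e-06, 5.760e-06, 2.880e-06, 3.840e-06, 8.640e-06]  ψ = [1, 1, 1, 2, 1]  (obs o_3=2)
t=4: δ = [2.304e-07, 1.728e-07, 3.456e-07, 2.592e-07, 6.912e-07]  ψ = [1, 0, 4, 0, 4]  (obs o_4=3)
backtrack: best end state = 4; path = [3, 2, 1, 4, 4]

path = [3, 2, 1, 4, 4]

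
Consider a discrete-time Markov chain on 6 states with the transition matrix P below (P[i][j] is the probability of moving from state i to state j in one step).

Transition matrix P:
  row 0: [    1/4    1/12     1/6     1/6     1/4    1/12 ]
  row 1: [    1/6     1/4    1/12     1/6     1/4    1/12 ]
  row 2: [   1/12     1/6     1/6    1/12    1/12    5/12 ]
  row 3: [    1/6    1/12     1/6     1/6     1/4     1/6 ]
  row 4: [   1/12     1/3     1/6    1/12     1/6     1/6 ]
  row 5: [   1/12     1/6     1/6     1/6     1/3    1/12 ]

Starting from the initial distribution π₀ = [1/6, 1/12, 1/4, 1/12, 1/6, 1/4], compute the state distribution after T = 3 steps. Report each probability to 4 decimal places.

π = [0.1327, 0.1977, 0.1503, 0.1356, 0.2201, 0.1636]

t=0: π = [0.1667, 0.0833, 0.2500, 0.0833, 0.1667, 0.2500]
t=1: π = [0.1250, 0.1806, 0.1597, 0.1319, 0.2153, 0.1875]
t=2: π = [0.1302, 0.1962, 0.1516, 0.1354, 0.2211, 0.1655]
t=3: π = [0.1327, 0.1977, 0.1503, 0.1356, 0.2201, 0.1636]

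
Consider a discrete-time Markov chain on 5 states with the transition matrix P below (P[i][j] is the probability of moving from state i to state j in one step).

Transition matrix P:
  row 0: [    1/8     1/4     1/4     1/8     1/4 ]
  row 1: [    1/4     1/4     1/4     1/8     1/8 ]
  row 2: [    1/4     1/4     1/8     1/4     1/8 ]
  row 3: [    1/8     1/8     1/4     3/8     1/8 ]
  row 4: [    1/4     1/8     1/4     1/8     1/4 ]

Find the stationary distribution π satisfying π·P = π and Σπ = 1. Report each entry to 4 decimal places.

Balance equations π_j = Σ_i π_i·P[i][j]:
  π_0 = 1/8·π_0 + 1/4·π_1 + 1/4·π_2 + 1/8·π_3 + 1/4·π_4
  π_1 = 1/4·π_0 + 1/4·π_1 + 1/4·π_2 + 1/8·π_3 + 1/8·π_4
  π_2 = 1/4·π_0 + 1/4·π_1 + 1/8·π_2 + 1/4·π_3 + 1/4·π_4
  π_3 = 1/8·π_0 + 1/8·π_1 + 1/4·π_2 + 3/8·π_3 + 1/8·π_4
  normalize: π_0 + π_1 + π_2 + π_3 + π_4 = 1
Solving the linear system gives exactly π = [97/486, 691/3402, 2/9, 11/54, 583/3402].

π = [0.1996, 0.2031, 0.2222, 0.2037, 0.1714]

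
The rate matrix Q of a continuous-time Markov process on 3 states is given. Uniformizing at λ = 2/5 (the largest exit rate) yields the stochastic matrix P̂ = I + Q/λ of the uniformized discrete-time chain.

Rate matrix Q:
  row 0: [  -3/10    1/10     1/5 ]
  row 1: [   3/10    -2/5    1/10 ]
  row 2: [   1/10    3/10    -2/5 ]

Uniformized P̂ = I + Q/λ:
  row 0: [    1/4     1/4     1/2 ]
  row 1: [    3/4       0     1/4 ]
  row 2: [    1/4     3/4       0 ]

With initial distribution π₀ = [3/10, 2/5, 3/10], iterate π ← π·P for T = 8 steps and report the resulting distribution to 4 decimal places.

t=0: π = [0.3000, 0.4000, 0.3000]
t=1: π = [0.4500, 0.3000, 0.2500]
t=2: π = [0.4000, 0.3000, 0.3000]
t=3: π = [0.4000, 0.3250, 0.2750]
t=4: π = [0.4125, 0.3063, 0.2813]
t=5: π = [0.4031, 0.3141, 0.2828]
t=6: π = [0.4070, 0.3129, 0.2801]
t=7: π = [0.4064, 0.3118, 0.2817]
t=8: π = [0.4059, 0.3129, 0.2812]

π = [0.4059, 0.3129, 0.2812]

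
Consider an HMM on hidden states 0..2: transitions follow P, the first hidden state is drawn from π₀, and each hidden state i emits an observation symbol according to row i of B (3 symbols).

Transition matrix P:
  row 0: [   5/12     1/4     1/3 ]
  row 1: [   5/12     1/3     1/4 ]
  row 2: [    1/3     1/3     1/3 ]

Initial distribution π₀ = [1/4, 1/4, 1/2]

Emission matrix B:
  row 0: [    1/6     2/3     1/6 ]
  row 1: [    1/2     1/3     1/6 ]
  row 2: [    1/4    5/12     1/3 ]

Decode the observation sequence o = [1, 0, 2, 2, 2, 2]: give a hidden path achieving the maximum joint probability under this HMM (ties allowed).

t=0: δ = [1.667e-01, 8.333e-02, 2.083e-01]  (obs o_0=1)
t=1: δ = [1.157e-02, 3.472e-02, 1.736e-02]  ψ = [0, 2, 2]  (obs o_1=0)
t=2: δ = [2.411e-03, 1.929e-03, 2.894e-03]  ψ = [1, 1, 1]  (obs o_2=2)
t=3: δ = [1.674e-04, 1.608e-04, 3.215e-04]  ψ = [0, 2, 2]  (obs o_3=2)
t=4: δ = [1.786e-05, 1.786e-05, 3.572e-05]  ψ = [2, 2, 2]  (obs o_4=2)
t=5: δ = [1.985e-06, 1.985e-06, 3.969e-06]  ψ = [2, 2, 2]  (obs o_5=2)
backtrack: best end state = 2; path = [2, 1, 2, 2, 2, 2]

path = [2, 1, 2, 2, 2, 2]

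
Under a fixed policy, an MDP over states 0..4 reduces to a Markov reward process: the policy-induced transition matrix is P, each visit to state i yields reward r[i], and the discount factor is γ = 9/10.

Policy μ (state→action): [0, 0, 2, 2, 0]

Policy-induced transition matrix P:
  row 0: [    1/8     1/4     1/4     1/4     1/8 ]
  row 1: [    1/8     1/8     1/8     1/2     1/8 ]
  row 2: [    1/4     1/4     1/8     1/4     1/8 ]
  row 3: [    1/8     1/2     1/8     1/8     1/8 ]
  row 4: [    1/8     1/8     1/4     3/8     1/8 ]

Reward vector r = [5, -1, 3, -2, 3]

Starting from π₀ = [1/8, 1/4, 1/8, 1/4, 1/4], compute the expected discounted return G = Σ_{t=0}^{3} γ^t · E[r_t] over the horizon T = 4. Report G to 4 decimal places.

t=0: π = [0.1250, 0.2500, 0.1250, 0.2500, 0.2500], E[r] = 1.0000, γ^t·E[r] = 1.000000, running G = 1.000000
t=1: π = [0.1406, 0.2500, 0.1719, 0.3125, 0.1250], E[r] = 0.7188, γ^t·E[r] = 0.646875, running G = 1.646875
t=2: π = [0.1465, 0.2813, 0.1582, 0.2891, 0.1250], E[r] = 0.7227, γ^t·E[r] = 0.585352, running G = 2.232227
t=3: π = [0.1448, 0.2715, 0.1589, 0.2998, 0.1250], E[r] = 0.7046, γ^t·E[r] = 0.513646, running G = 2.745873

G = 2.7459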